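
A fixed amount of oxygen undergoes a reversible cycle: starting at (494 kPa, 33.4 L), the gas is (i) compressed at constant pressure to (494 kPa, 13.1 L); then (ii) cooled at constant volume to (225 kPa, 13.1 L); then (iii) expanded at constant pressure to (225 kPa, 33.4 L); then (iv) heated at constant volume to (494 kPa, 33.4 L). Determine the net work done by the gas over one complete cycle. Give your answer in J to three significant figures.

W_net ≈ -5460 J

Constant-volume legs do no work.
W(i) = (494)(13.1 − 33.4) = -10028 J; W(iii) = (225)(33.4 − 13.1) = 4567 J.
W_net = -10028 + 4567 = -5461 J (the counter-clockwise enclosed area).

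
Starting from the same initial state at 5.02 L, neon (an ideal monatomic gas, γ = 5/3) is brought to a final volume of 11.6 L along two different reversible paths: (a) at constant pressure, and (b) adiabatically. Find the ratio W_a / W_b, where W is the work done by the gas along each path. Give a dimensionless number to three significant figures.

W_a / W_b ≈ 2.04

Path (a) isobaric: W = P₁(V₂ − V₁) → W_a/(P₁V₁) = 1.311.
Path (b) adiabatic: W = P₁V₁(1 − (V₁/V₂)^(γ−1))/(γ−1) → W_b/(P₁V₁) = 0.6418.
W_a / W_b = 1.311 / 0.6418 = 2.042.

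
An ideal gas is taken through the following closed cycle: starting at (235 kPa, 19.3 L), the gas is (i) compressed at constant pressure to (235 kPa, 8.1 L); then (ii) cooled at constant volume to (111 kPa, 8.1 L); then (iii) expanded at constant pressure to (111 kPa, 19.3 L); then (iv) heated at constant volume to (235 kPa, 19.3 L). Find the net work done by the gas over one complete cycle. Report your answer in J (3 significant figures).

Constant-volume legs do no work.
W(i) = (235)(8.1 − 19.3) = -2632 J; W(iii) = (111)(19.3 − 8.1) = 1243 J.
W_net = -2632 + 1243 = -1389 J (the counter-clockwise enclosed area).

W_net ≈ -1390 J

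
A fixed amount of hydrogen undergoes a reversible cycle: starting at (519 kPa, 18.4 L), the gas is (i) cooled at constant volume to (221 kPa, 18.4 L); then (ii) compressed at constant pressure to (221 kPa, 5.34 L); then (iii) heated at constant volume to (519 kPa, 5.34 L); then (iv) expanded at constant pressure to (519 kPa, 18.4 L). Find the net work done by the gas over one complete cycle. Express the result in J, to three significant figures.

W_net ≈ 3890 J

Constant-volume legs do no work.
W(ii) = (221)(5.34 − 18.4) = -2886 J; W(iv) = (519)(18.4 − 5.34) = 6778 J.
W_net = -2886 + 6778 = 3892 J (the clockwise enclosed area).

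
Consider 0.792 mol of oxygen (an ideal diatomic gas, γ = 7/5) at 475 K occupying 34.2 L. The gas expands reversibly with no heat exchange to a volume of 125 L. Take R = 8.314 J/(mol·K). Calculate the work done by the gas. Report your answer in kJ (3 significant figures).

Adiabatic: TV^(γ−1) = const with γ = 7/5.
T₂ = T₁ (V₁/V₂)^(γ−1) = 475 × (34.2/125)^0.4 = 475 × 0.5955 = 282.8 K.
W_by = nCᵥ(T₁ − T₂) = (0.792)(20.79)(475 − 282.8) = 3163 J.

W ≈ 3.16 kJ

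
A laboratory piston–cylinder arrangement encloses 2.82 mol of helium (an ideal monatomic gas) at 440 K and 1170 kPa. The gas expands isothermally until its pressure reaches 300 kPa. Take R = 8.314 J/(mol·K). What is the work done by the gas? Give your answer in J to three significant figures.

Isothermal process: W = nRT ln(V₂/V₁) = nRT ln(P₁/P₂).
W = (2.82)(8.314)(440) × ln(1170/300)
  = 10316 × ln(3.9) = 10316 × 1.361
W_by_gas = 14040 J.

W ≈ 14000 J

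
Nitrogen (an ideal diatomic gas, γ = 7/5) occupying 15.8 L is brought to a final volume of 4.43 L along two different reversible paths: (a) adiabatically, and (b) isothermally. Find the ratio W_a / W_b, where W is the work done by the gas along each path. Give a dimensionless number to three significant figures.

W_a / W_b ≈ 1.30

Path (a) adiabatic: W = P₁V₁(1 − (V₁/V₂)^(γ−1))/(γ−1) → W_a/(P₁V₁) = -1.658.
Path (b) isothermal: W = P₁V₁ ln(V₂/V₁) → W_b/(P₁V₁) = -1.272.
W_a / W_b = -1.658 / -1.272 = 1.304.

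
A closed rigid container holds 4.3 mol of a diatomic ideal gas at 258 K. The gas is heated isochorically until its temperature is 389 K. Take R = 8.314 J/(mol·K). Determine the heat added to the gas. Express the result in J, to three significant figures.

Constant volume ⇒ W = 0, so Q = ΔU = nCᵥΔT with Cᵥ = 5R/2 = 20.79 J/(mol·K).
ΔU = (4.3)(20.79)(389 − 258) = 11708 J.

Q ≈ 11700 J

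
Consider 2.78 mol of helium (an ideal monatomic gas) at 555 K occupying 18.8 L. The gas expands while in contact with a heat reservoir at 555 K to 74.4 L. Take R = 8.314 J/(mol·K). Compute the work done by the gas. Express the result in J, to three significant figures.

Isothermal: W = nRT ln(V₂/V₁).
W = (2.78)(8.314)(555) × ln(74.4/18.8)
  = 12828 × 1.376
W_by_gas = 17646 J.

W ≈ 17600 J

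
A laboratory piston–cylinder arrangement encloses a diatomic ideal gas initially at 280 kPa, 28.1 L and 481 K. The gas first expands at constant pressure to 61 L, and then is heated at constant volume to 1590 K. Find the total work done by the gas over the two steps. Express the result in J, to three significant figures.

Step 1 (isobaric): W = PΔV = (280 kPa)(61 − 28.1 L) = 9212 J.
Step 2 (isochoric): W = 0 (constant volume).
W_total = 9212 + 0 = 9212 J.

W_total ≈ 9210 J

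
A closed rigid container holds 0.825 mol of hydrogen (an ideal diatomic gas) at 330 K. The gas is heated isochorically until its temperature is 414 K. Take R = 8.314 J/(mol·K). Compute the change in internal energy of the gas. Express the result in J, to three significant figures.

Constant volume ⇒ W = 0, so Q = ΔU = nCᵥΔT with Cᵥ = 5R/2 = 20.79 J/(mol·K).
ΔU = (0.825)(20.79)(414 − 330) = 1440 J.

ΔU ≈ 1440 J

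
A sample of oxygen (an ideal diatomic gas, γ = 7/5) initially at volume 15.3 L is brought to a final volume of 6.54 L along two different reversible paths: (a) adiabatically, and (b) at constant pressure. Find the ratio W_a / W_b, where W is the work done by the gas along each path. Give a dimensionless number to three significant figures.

W_a / W_b ≈ 1.77

Path (a) adiabatic: W = P₁V₁(1 − (V₁/V₂)^(γ−1))/(γ−1) → W_a/(P₁V₁) = -1.012.
Path (b) isobaric: W = P₁(V₂ − V₁) → W_b/(P₁V₁) = -0.5725.
W_a / W_b = -1.012 / -0.5725 = 1.768.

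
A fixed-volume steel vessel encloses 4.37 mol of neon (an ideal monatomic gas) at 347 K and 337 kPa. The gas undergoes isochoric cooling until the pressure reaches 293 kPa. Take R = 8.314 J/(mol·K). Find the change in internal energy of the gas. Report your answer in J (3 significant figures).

ΔU ≈ -2470 J

Constant volume ⇒ W = 0, so Q = ΔU = nCᵥΔT with Cᵥ = 3R/2 = 12.47 J/(mol·K).
At constant V, T₂/T₁ = P₂/P₁ ⇒ ΔT = T₁(P₂/P₁ − 1) = 347·(293/337 − 1) = -45.31 K.
ΔU = (4.37)(12.47)(-45.31) = -2469 J.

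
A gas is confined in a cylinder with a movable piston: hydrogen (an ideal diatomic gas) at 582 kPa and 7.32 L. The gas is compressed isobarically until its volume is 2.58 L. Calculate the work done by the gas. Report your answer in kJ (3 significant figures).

W ≈ -2.76 kJ

Isobaric: W = P ΔV.
W = (582 kPa)(2.58 − 7.32 L) = (582)(-4.74) = -2759 J.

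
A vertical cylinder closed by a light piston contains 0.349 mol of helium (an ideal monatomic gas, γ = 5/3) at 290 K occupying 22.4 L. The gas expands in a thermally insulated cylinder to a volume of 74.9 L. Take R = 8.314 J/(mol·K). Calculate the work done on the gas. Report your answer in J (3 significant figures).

W ≈ -698 J

Adiabatic: TV^(γ−1) = const with γ = 5/3.
T₂ = T₁ (V₁/V₂)^(γ−1) = 290 × (22.4/74.9)^0.667 = 290 × 0.4472 = 129.7 K.
W_by = nCᵥ(T₁ − T₂) = (0.349)(12.47)(290 − 129.7) = 697.7 J.
Work on gas = −W_by = -697.7 J.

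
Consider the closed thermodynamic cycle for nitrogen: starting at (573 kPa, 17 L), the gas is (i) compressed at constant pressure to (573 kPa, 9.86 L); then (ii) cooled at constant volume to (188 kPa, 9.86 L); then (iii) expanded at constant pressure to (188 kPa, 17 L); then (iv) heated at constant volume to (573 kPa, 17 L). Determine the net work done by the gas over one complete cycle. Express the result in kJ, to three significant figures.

W_net ≈ -2.75 kJ

Constant-volume legs do no work.
W(i) = (573)(9.86 − 17) = -4091 J; W(iii) = (188)(17 − 9.86) = 1342 J.
W_net = -4091 + 1342 = -2749 J (the counter-clockwise enclosed area).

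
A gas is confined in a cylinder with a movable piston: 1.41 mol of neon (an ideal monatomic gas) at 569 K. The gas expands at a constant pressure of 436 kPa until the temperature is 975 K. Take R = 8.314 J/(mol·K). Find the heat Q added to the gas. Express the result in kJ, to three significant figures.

Isobaric: W = nRΔT = (1.41)(8.314)(406) = 4759 J.
ΔU = nCᵥΔT with Cᵥ = 3R/2: ΔU = (1.41)(12.47)(406) = 7139 J.
Q = ΔU + W = 7139 + 4759 = 11899 J.

Q ≈ 11.9 kJ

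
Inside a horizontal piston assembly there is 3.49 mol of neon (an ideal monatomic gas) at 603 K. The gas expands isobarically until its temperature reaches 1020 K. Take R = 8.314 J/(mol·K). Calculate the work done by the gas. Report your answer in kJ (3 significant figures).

W ≈ 12.1 kJ

Isobaric: W = P ΔV = nR ΔT.
W = (3.49)(8.314)(1020 − 603) = 12100 J.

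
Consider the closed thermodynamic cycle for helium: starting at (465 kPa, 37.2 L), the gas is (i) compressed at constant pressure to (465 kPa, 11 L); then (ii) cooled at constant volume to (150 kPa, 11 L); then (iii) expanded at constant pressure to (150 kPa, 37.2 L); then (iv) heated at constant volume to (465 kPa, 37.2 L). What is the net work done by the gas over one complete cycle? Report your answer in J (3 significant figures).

W_net ≈ -8250 J

Constant-volume legs do no work.
W(i) = (465)(11 − 37.2) = -12183 J; W(iii) = (150)(37.2 − 11) = 3930 J.
W_net = -12183 + 3930 = -8253 J (the counter-clockwise enclosed area).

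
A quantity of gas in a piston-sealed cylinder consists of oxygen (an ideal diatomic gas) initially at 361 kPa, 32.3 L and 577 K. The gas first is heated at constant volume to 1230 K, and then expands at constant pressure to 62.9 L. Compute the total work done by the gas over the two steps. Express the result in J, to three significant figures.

W_total ≈ 23500 J

Step 1 (isochoric): W = 0 (constant volume).
After step 1: P = 769.5 kPa (V unchanged).
Step 2 (isobaric): W = PΔV = (769.5 kPa)(62.9 − 32.3 L) = 23548 J.
W_total = 0 + 23548 = 23548 J.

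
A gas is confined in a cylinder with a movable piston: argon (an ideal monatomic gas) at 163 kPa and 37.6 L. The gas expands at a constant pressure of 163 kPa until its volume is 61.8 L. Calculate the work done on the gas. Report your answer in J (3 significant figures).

W ≈ -3940 J

Isobaric: W = P ΔV.
W = (163 kPa)(61.8 − 37.6 L) = (163)(24.2) = 3945 J.
Work on gas = −W_by = -3945 J.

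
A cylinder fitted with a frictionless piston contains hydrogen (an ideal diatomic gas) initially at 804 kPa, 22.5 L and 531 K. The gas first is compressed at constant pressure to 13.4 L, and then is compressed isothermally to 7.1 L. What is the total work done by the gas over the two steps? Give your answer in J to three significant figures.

Step 1 (isobaric): W = PΔV = (804 kPa)(13.4 − 22.5 L) = -7316 J.
After step 1: P = 804 kPa, V = 13.4 L, T = 316.2 K.
Step 2 (isothermal): W = P₁V₁ ln(V₂/V₁) = (10774) ln(7.1/13.4) = -6843 J.
W_total = -7316 − 6843 = -14159 J.

W_total ≈ -14200 J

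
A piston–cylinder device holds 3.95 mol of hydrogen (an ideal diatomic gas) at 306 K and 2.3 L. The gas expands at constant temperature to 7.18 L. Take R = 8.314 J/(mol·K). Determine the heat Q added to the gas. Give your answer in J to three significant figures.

Isothermal ⇒ ΔU = 0, so Q = W = nRT ln(V₂/V₁).
Q = (3.95)(8.314)(306) ln(7.18/2.3) = 10049 × 1.138 = 11440 J.

Q ≈ 11400 J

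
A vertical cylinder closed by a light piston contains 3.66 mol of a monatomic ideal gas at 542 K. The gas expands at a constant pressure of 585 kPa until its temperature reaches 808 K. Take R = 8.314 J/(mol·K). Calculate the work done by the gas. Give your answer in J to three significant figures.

W ≈ 8090 J

Isobaric: W = P ΔV = nR ΔT.
W = (3.66)(8.314)(808 − 542) = 8094 J.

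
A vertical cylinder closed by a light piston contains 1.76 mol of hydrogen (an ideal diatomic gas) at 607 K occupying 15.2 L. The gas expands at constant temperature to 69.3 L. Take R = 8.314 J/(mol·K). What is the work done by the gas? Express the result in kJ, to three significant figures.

Isothermal: W = nRT ln(V₂/V₁).
W = (1.76)(8.314)(607) × ln(69.3/15.2)
  = 8882 × 1.517
W_by_gas = 13475 J.

W ≈ 13.5 kJ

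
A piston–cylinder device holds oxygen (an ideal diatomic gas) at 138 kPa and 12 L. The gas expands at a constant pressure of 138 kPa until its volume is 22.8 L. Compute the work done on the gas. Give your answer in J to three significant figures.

W ≈ -1490 J

Isobaric: W = P ΔV.
W = (138 kPa)(22.8 − 12 L) = (138)(10.8) = 1490 J.
Work on gas = −W_by = -1490 J.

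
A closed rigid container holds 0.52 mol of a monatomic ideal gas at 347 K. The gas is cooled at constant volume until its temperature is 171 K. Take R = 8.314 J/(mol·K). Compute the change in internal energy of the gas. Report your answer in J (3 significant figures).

Constant volume ⇒ W = 0, so Q = ΔU = nCᵥΔT with Cᵥ = 3R/2 = 12.47 J/(mol·K).
ΔU = (0.52)(12.47)(171 − 347) = -1141 J.

ΔU ≈ -1140 J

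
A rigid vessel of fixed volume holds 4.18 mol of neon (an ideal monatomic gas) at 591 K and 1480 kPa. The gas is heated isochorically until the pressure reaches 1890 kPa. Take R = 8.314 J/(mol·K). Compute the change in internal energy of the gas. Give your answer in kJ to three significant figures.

ΔU ≈ 8.53 kJ

Constant volume ⇒ W = 0, so Q = ΔU = nCᵥΔT with Cᵥ = 3R/2 = 12.47 J/(mol·K).
At constant V, T₂/T₁ = P₂/P₁ ⇒ ΔT = T₁(P₂/P₁ − 1) = 591·(1890/1480 − 1) = 163.7 K.
ΔU = (4.18)(12.47)(163.7) = 8535 J.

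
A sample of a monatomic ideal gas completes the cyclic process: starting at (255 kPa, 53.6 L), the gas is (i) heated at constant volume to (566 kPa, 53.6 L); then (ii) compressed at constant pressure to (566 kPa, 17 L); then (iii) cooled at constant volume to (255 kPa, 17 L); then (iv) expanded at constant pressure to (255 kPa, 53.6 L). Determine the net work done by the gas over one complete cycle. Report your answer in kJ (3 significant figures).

W_net ≈ -11.4 kJ

Constant-volume legs do no work.
W(ii) = (566)(17 − 53.6) = -20716 J; W(iv) = (255)(53.6 − 17) = 9333 J.
W_net = -20716 + 9333 = -11383 J (the counter-clockwise enclosed area).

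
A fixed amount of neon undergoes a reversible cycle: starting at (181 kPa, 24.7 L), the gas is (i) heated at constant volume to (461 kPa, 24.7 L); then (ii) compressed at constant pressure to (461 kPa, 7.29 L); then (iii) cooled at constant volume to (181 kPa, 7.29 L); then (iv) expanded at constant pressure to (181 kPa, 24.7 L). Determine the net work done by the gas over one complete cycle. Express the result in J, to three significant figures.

Constant-volume legs do no work.
W(ii) = (461)(7.29 − 24.7) = -8026 J; W(iv) = (181)(24.7 − 7.29) = 3151 J.
W_net = -8026 + 3151 = -4875 J (the counter-clockwise enclosed area).

W_net ≈ -4870 J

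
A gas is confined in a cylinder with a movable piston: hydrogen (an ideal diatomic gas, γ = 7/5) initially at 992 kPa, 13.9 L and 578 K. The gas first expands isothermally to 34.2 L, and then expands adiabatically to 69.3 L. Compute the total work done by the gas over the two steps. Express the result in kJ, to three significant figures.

W_total ≈ 20.9 kJ

Step 1 (isothermal): W = P₁V₁ ln(V₂/V₁) = (13789) ln(34.2/13.9) = 12415 J.
After step 1: P = 403.2 kPa, V = 34.2 L, T = 578 K.
Step 2 (adiabatic): W = (P₁V₁ − P₂V₂)/(γ−1) = (13789 − 10395)/0.4 = 8483 J.
W_total = 12415 + 8483 = 20898 J.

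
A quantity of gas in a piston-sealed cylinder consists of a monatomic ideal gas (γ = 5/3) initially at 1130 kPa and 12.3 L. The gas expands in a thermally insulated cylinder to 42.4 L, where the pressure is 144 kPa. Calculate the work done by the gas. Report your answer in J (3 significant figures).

W ≈ 11700 J

Adiabatic: W = (P₁V₁ − P₂V₂)/(γ − 1) with γ = 5/3.
P₁V₁ = 13899 J, P₂V₂ = 6106 J.
W = (13899 − 6106) / 0.6667 = 11690 J.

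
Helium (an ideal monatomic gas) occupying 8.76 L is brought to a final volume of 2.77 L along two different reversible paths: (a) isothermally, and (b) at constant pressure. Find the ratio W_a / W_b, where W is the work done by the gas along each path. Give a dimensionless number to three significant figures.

Path (a) isothermal: W = P₁V₁ ln(V₂/V₁) → W_a/(P₁V₁) = -1.151.
Path (b) isobaric: W = P₁(V₂ − V₁) → W_b/(P₁V₁) = -0.6838.
W_a / W_b = -1.151 / -0.6838 = 1.684.

W_a / W_b ≈ 1.68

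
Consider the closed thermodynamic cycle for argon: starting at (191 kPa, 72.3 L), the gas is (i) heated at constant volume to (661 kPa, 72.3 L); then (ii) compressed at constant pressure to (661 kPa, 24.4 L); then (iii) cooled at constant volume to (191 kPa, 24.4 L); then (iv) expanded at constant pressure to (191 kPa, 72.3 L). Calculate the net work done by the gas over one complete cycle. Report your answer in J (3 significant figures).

W_net ≈ -22500 J

Constant-volume legs do no work.
W(ii) = (661)(24.4 − 72.3) = -31662 J; W(iv) = (191)(72.3 − 24.4) = 9149 J.
W_net = -31662 + 9149 = -22513 J (the counter-clockwise enclosed area).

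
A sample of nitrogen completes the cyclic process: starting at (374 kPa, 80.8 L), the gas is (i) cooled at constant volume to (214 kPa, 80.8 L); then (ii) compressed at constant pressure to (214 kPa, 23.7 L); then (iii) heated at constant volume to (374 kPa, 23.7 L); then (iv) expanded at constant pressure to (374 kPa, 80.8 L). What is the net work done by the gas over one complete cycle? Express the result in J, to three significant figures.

W_net ≈ 9140 J

Constant-volume legs do no work.
W(ii) = (214)(23.7 − 80.8) = -12219 J; W(iv) = (374)(80.8 − 23.7) = 21355 J.
W_net = -12219 + 21355 = 9136 J (the clockwise enclosed area).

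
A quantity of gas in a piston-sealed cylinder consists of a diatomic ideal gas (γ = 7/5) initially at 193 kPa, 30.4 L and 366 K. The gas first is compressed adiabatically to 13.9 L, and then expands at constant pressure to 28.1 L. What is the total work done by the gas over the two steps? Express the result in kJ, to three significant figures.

W_total ≈ 2.81 kJ

Step 1 (adiabatic): W = (P₁V₁ − P₂V₂)/(γ−1) = (5867 − 8024)/0.4 = -5391 J.
After step 1: P = 577.2 kPa, V = 13.9 L, T = 500.5 K.
Step 2 (isobaric): W = PΔV = (577.2 kPa)(28.1 − 13.9 L) = 8197 J.
W_total = -5391 + 8197 = 2806 J.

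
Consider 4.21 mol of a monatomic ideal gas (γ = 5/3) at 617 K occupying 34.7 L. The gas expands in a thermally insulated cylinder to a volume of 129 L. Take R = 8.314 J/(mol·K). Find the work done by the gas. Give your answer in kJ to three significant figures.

W ≈ 18.9 kJ

Adiabatic: TV^(γ−1) = const with γ = 5/3.
T₂ = T₁ (V₁/V₂)^(γ−1) = 617 × (34.7/129)^0.667 = 617 × 0.4167 = 257.1 K.
W_by = nCᵥ(T₁ − T₂) = (4.21)(12.47)(617 − 257.1) = 18895 J.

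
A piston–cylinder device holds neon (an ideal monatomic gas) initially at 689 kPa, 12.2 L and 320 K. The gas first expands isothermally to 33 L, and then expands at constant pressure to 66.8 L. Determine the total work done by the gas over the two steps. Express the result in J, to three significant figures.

Step 1 (isothermal): W = P₁V₁ ln(V₂/V₁) = (8406) ln(33/12.2) = 8364 J.
After step 1: P = 254.7 kPa, V = 33 L, T = 320 K.
Step 2 (isobaric): W = PΔV = (254.7 kPa)(66.8 − 33 L) = 8610 J.
W_total = 8364 + 8610 = 16974 J.

W_total ≈ 17000 J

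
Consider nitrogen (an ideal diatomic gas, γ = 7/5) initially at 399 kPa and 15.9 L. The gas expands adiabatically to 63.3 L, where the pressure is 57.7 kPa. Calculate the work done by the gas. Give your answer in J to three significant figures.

W ≈ 6730 J

Adiabatic: W = (P₁V₁ − P₂V₂)/(γ − 1) with γ = 7/5.
P₁V₁ = 6344 J, P₂V₂ = 3652 J.
W = (6344 − 3652) / 0.4 = 6729 J.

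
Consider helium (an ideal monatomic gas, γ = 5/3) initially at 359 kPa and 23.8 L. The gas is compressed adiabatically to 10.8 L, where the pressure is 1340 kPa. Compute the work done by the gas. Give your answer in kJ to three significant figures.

W ≈ -8.89 kJ

Adiabatic: W = (P₁V₁ − P₂V₂)/(γ − 1) with γ = 5/3.
P₁V₁ = 8544 J, P₂V₂ = 14472 J.
W = (8544 − 14472) / 0.6667 = -8892 J.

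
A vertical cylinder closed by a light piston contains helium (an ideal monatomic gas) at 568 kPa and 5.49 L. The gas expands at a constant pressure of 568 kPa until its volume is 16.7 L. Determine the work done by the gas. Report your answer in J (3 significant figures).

W ≈ 6370 J

Isobaric: W = P ΔV.
W = (568 kPa)(16.7 − 5.49 L) = (568)(11.21) = 6367 J.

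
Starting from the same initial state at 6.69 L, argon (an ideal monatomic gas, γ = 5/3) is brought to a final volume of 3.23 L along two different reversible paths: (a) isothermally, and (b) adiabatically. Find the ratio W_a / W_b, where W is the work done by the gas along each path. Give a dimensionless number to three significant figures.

Path (a) isothermal: W = P₁V₁ ln(V₂/V₁) → W_a/(P₁V₁) = -0.7281.
Path (b) adiabatic: W = P₁V₁(1 − (V₁/V₂)^(γ−1))/(γ−1) → W_b/(P₁V₁) = -0.9373.
W_a / W_b = -0.7281 / -0.9373 = 0.7768.

W_a / W_b ≈ 0.777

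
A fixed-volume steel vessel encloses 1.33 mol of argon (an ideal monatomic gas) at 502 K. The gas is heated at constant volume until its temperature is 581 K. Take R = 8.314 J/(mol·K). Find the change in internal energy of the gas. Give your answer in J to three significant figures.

Constant volume ⇒ W = 0, so Q = ΔU = nCᵥΔT with Cᵥ = 3R/2 = 12.47 J/(mol·K).
ΔU = (1.33)(12.47)(581 − 502) = 1310 J.

ΔU ≈ 1310 J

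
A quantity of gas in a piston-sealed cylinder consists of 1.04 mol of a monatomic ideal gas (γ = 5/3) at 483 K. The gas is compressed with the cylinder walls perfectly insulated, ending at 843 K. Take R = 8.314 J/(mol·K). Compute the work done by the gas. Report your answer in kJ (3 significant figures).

Adiabatic ⇒ Q = 0, so W_by = −ΔU = nCᵥ(T₁ − T₂).
Cᵥ = 3R/2 = 12.47 J/(mol·K).
W = (1.04)(12.47)(483 − 843) = -4669 J.

W ≈ -4.67 kJ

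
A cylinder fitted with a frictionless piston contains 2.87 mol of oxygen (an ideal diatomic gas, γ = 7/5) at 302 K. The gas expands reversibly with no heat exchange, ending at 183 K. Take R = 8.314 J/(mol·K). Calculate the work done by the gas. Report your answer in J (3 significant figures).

W ≈ 7100 J

Adiabatic ⇒ Q = 0, so W_by = −ΔU = nCᵥ(T₁ − T₂).
Cᵥ = 5R/2 = 20.79 J/(mol·K).
W = (2.87)(20.79)(302 − 183) = 7099 J.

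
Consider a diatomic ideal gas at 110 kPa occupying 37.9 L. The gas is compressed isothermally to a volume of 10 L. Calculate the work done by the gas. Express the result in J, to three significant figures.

Isothermal: W = nRT ln(V₂/V₁) = P₁V₁ ln(V₂/V₁).
P₁V₁ = (110 kPa)(37.9 L) = 4169 J.
W = 4169 × ln(10/37.9) = 4169 × -1.332
W_by_gas = -5555 J.

W ≈ -5550 J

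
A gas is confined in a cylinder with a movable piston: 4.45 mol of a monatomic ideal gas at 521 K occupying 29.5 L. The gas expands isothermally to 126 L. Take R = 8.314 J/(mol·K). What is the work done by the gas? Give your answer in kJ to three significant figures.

W ≈ 28.0 kJ

Isothermal: W = nRT ln(V₂/V₁).
W = (4.45)(8.314)(521) × ln(126/29.5)
  = 19276 × 1.452
W_by_gas = 27986 J.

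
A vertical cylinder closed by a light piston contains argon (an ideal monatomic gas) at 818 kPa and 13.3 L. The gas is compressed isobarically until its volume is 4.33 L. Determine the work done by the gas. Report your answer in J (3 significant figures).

W ≈ -7340 J

Isobaric: W = P ΔV.
W = (818 kPa)(4.33 − 13.3 L) = (818)(-8.97) = -7337 J.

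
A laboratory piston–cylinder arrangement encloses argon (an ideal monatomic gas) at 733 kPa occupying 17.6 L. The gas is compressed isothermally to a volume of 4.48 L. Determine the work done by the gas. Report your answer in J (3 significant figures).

Isothermal: W = nRT ln(V₂/V₁) = P₁V₁ ln(V₂/V₁).
P₁V₁ = (733 kPa)(17.6 L) = 12901 J.
W = 12901 × ln(4.48/17.6) = 12901 × -1.368
W_by_gas = -17652 J.

W ≈ -17700 J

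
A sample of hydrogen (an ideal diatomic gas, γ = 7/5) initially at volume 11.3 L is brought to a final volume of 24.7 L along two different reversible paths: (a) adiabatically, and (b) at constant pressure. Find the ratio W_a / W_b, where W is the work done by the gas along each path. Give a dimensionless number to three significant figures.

Path (a) adiabatic: W = P₁V₁(1 − (V₁/V₂)^(γ−1))/(γ−1) → W_a/(P₁V₁) = 0.6715.
Path (b) isobaric: W = P₁(V₂ − V₁) → W_b/(P₁V₁) = 1.186.
W_a / W_b = 0.6715 / 1.186 = 0.5663.

W_a / W_b ≈ 0.566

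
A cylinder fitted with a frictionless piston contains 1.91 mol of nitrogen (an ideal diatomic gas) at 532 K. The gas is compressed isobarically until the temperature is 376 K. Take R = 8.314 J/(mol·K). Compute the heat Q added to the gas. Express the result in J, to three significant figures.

Q ≈ -8670 J

Isobaric: W = nRΔT = (1.91)(8.314)(-156) = -2477 J.
ΔU = nCᵥΔT with Cᵥ = 5R/2: ΔU = (1.91)(20.79)(-156) = -6193 J.
Q = ΔU + W = -6193 − 2477 = -8670 J.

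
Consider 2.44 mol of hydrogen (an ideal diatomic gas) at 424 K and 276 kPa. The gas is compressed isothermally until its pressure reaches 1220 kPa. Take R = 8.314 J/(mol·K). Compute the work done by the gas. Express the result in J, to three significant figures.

W ≈ -12800 J

Isothermal process: W = nRT ln(V₂/V₁) = nRT ln(P₁/P₂).
W = (2.44)(8.314)(424) × ln(276/1220)
  = 8601 × ln(0.2262) = 8601 × -1.486
W_by_gas = -12783 J.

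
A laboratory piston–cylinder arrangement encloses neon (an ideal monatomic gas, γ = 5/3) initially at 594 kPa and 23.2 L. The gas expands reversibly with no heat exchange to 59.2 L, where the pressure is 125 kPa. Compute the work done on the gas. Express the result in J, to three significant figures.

Adiabatic: W = (P₁V₁ − P₂V₂)/(γ − 1) with γ = 5/3.
P₁V₁ = 13781 J, P₂V₂ = 7400 J.
W = (13781 − 7400) / 0.6667 = 9571 J.
Work on gas = −W_by = -9571 J.

W ≈ -9570 J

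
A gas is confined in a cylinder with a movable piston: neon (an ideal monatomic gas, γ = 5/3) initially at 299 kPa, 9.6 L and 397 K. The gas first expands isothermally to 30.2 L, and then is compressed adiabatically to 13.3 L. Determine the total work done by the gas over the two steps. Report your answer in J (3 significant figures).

Step 1 (isothermal): W = P₁V₁ ln(V₂/V₁) = (2870) ln(30.2/9.6) = 3290 J.
After step 1: P = 95.05 kPa, V = 30.2 L, T = 397 K.
Step 2 (adiabatic): W = (P₁V₁ − P₂V₂)/(γ−1) = (2870 − 4959)/0.667 = -3133 J.
W_total = 3290 − 3133 = 157.1 J.

W_total ≈ 157 J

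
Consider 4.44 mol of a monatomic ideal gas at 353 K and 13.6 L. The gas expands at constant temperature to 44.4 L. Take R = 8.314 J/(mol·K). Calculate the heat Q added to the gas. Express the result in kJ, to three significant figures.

Isothermal ⇒ ΔU = 0, so Q = W = nRT ln(V₂/V₁).
Q = (4.44)(8.314)(353) ln(44.4/13.6) = 13031 × 1.183 = 15418 J.

Q ≈ 15.4 kJ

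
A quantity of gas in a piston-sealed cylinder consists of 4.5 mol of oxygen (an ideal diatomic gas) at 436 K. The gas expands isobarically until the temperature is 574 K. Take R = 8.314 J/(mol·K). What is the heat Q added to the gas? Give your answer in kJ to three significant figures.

Q ≈ 18.1 kJ

Isobaric: W = nRΔT = (4.5)(8.314)(138) = 5163 J.
ΔU = nCᵥΔT with Cᵥ = 5R/2: ΔU = (4.5)(20.79)(138) = 12907 J.
Q = ΔU + W = 12907 + 5163 = 18070 J.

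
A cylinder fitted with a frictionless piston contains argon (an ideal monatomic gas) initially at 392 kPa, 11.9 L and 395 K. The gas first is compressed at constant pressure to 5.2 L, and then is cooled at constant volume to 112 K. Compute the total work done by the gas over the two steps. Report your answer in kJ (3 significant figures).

Step 1 (isobaric): W = PΔV = (392 kPa)(5.2 − 11.9 L) = -2626 J.
Step 2 (isochoric): W = 0 (constant volume).
W_total = -2626 + 0 = -2626 J.

W_total ≈ -2.63 kJ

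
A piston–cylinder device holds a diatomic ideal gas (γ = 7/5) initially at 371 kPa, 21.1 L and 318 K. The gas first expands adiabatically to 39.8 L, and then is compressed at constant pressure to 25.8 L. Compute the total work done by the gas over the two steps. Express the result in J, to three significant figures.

W_total ≈ 2250 J

Step 1 (adiabatic): W = (P₁V₁ − P₂V₂)/(γ−1) = (7828 − 6073)/0.4 = 4387 J.
After step 1: P = 152.6 kPa, V = 39.8 L, T = 246.7 K.
Step 2 (isobaric): W = PΔV = (152.6 kPa)(25.8 − 39.8 L) = -2136 J.
W_total = 4387 − 2136 = 2251 J.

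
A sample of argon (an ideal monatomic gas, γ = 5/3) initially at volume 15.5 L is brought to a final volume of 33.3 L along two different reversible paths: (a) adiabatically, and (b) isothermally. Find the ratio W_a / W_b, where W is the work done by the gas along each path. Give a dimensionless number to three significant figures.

W_a / W_b ≈ 0.783

Path (a) adiabatic: W = P₁V₁(1 − (V₁/V₂)^(γ−1))/(γ−1) → W_a/(P₁V₁) = 0.5991.
Path (b) isothermal: W = P₁V₁ ln(V₂/V₁) → W_b/(P₁V₁) = 0.7647.
W_a / W_b = 0.5991 / 0.7647 = 0.7834.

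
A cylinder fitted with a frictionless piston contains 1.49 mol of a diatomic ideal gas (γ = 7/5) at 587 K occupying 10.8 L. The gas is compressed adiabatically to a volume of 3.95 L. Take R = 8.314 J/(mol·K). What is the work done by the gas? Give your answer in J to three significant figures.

Adiabatic: TV^(γ−1) = const with γ = 7/5.
T₂ = T₁ (V₁/V₂)^(γ−1) = 587 × (10.8/3.95)^0.4 = 587 × 1.495 = 877.7 K.
W_by = nCᵥ(T₁ − T₂) = (1.49)(20.79)(587 − 877.7) = -9004 J.

W ≈ -9000 J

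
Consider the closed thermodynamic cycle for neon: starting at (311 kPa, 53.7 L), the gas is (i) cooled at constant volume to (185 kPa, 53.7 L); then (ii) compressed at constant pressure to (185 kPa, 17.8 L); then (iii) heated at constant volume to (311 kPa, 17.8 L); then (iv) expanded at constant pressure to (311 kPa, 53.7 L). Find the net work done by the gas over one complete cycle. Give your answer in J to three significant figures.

W_net ≈ 4520 J

Constant-volume legs do no work.
W(ii) = (185)(17.8 − 53.7) = -6642 J; W(iv) = (311)(53.7 − 17.8) = 11165 J.
W_net = -6642 + 11165 = 4523 J (the clockwise enclosed area).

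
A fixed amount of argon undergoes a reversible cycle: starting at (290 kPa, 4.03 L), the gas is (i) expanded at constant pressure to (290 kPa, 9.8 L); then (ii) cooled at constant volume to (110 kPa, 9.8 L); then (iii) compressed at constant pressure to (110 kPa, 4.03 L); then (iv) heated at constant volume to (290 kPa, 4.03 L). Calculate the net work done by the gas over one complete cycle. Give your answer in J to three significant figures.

W_net ≈ 1040 J

Constant-volume legs do no work.
W(i) = (290)(9.8 − 4.03) = 1673 J; W(iii) = (110)(4.03 − 9.8) = -634.7 J.
W_net = 1673 − 634.7 = 1039 J (the clockwise enclosed area).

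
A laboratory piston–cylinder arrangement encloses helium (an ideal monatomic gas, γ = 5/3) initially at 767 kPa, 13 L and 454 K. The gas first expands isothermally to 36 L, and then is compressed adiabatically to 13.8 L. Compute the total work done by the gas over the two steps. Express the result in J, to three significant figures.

Step 1 (isothermal): W = P₁V₁ ln(V₂/V₁) = (9971) ln(36/13) = 10156 J.
After step 1: P = 277 kPa, V = 36 L, T = 454 K.
Step 2 (adiabatic): W = (P₁V₁ − P₂V₂)/(γ−1) = (9971 − 18895)/0.667 = -13386 J.
W_total = 10156 − 13386 = -3230 J.

W_total ≈ -3230 J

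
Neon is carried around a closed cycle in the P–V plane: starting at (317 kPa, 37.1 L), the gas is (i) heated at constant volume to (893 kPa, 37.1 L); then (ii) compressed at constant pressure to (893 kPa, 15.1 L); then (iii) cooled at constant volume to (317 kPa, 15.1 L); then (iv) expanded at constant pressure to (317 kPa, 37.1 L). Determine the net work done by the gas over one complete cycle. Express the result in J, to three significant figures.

W_net ≈ -12700 J

Constant-volume legs do no work.
W(ii) = (893)(15.1 − 37.1) = -19646 J; W(iv) = (317)(37.1 − 15.1) = 6974 J.
W_net = -19646 + 6974 = -12672 J (the counter-clockwise enclosed area).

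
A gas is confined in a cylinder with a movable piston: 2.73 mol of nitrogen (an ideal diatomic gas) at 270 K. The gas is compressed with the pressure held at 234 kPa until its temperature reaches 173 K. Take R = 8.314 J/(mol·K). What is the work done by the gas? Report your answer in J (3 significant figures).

Isobaric: W = P ΔV = nR ΔT.
W = (2.73)(8.314)(173 − 270) = -2202 J.

W ≈ -2200 J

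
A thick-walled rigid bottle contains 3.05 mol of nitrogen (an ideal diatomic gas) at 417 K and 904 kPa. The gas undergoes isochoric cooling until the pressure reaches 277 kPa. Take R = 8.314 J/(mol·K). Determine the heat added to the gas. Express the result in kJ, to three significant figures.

Constant volume ⇒ W = 0, so Q = ΔU = nCᵥΔT with Cᵥ = 5R/2 = 20.79 J/(mol·K).
At constant V, T₂/T₁ = P₂/P₁ ⇒ ΔT = T₁(P₂/P₁ − 1) = 417·(277/904 − 1) = -289.2 K.
ΔU = (3.05)(20.79)(-289.2) = -18335 J.

Q ≈ -18.3 kJ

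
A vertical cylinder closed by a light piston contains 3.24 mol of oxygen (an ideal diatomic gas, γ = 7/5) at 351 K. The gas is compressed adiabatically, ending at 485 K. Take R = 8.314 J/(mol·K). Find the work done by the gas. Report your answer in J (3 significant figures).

Adiabatic ⇒ Q = 0, so W_by = −ΔU = nCᵥ(T₁ − T₂).
Cᵥ = 5R/2 = 20.79 J/(mol·K).
W = (3.24)(20.79)(351 − 485) = -9024 J.

W ≈ -9020 J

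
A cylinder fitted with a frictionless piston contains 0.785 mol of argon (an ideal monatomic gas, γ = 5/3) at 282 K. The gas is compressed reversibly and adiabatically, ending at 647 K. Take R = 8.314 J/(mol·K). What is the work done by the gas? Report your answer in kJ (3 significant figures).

W ≈ -3.57 kJ

Adiabatic ⇒ Q = 0, so W_by = −ΔU = nCᵥ(T₁ − T₂).
Cᵥ = 3R/2 = 12.47 J/(mol·K).
W = (0.785)(12.47)(282 − 647) = -3573 J.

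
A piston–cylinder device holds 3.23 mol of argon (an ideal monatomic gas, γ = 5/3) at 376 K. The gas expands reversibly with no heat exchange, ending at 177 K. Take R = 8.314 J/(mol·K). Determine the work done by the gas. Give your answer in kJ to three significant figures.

Adiabatic ⇒ Q = 0, so W_by = −ΔU = nCᵥ(T₁ − T₂).
Cᵥ = 3R/2 = 12.47 J/(mol·K).
W = (3.23)(12.47)(376 − 177) = 8016 J.

W ≈ 8.02 kJ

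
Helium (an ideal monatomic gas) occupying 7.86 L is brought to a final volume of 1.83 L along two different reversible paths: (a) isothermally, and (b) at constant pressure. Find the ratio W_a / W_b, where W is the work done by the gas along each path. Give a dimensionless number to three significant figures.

W_a / W_b ≈ 1.90

Path (a) isothermal: W = P₁V₁ ln(V₂/V₁) → W_a/(P₁V₁) = -1.457.
Path (b) isobaric: W = P₁(V₂ − V₁) → W_b/(P₁V₁) = -0.7672.
W_a / W_b = -1.457 / -0.7672 = 1.9.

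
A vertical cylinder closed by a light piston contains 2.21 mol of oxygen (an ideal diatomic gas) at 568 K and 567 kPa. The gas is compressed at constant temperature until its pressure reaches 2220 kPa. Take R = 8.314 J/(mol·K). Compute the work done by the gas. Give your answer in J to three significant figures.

Isothermal process: W = nRT ln(V₂/V₁) = nRT ln(P₁/P₂).
W = (2.21)(8.314)(568) × ln(567/2220)
  = 10436 × ln(0.2554) = 10436 × -1.365
W_by_gas = -14245 J.

W ≈ -14200 J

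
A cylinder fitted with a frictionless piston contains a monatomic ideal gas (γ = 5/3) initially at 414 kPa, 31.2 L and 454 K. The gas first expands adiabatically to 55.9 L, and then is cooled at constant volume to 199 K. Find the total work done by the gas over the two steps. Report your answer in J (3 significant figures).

Step 1 (adiabatic): W = (P₁V₁ − P₂V₂)/(γ−1) = (12917 − 8756)/0.667 = 6241 J.
Step 2 (isochoric): W = 0 (constant volume).
W_total = 6241 + 0 = 6241 J.

W_total ≈ 6240 J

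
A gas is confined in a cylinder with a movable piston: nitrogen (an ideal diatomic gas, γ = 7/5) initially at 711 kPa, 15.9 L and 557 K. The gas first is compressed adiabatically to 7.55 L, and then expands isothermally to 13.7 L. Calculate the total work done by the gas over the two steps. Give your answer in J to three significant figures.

Step 1 (adiabatic): W = (P₁V₁ − P₂V₂)/(γ−1) = (11305 − 15228)/0.4 = -9808 J.
After step 1: P = 2017 kPa, V = 7.55 L, T = 750.3 K.
Step 2 (isothermal): W = P₁V₁ ln(V₂/V₁) = (15228) ln(13.7/7.55) = 9074 J.
W_total = -9808 + 9074 = -734.4 J.

W_total ≈ -734 J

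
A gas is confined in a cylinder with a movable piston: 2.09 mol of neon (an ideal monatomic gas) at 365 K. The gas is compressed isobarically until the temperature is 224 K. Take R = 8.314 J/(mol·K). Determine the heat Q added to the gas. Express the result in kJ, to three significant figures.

Isobaric: W = nRΔT = (2.09)(8.314)(-141) = -2450 J.
ΔU = nCᵥΔT with Cᵥ = 3R/2: ΔU = (2.09)(12.47)(-141) = -3675 J.
Q = ΔU + W = -3675 − 2450 = -6125 J.

Q ≈ -6.13 kJ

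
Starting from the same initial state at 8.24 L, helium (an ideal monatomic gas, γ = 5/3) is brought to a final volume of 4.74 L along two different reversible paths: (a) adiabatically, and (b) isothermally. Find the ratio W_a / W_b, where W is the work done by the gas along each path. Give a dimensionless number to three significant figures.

Path (a) adiabatic: W = P₁V₁(1 − (V₁/V₂)^(γ−1))/(γ−1) → W_a/(P₁V₁) = -0.6687.
Path (b) isothermal: W = P₁V₁ ln(V₂/V₁) → W_b/(P₁V₁) = -0.553.
W_a / W_b = -0.6687 / -0.553 = 1.209.

W_a / W_b ≈ 1.21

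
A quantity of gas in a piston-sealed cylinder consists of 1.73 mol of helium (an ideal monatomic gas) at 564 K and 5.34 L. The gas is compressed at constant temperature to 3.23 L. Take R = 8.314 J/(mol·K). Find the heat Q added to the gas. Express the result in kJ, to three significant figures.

Q ≈ -4.08 kJ

Isothermal ⇒ ΔU = 0, so Q = W = nRT ln(V₂/V₁).
Q = (1.73)(8.314)(564) ln(3.23/5.34) = 8112 × -0.5027 = -4078 J.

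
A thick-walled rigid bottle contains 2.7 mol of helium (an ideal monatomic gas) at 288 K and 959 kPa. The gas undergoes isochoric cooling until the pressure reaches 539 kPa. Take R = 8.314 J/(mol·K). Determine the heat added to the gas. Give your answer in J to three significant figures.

Constant volume ⇒ W = 0, so Q = ΔU = nCᵥΔT with Cᵥ = 3R/2 = 12.47 J/(mol·K).
At constant V, T₂/T₁ = P₂/P₁ ⇒ ΔT = T₁(P₂/P₁ − 1) = 288·(539/959 − 1) = -126.1 K.
ΔU = (2.7)(12.47)(-126.1) = -4247 J.

Q ≈ -4250 J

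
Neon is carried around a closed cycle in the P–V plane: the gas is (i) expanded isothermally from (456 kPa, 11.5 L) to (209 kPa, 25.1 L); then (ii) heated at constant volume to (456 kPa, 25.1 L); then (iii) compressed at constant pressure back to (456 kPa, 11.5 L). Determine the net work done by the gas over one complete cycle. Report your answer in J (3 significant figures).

W_net ≈ -2110 J

Leg (i): W = PᵢVᵢ ln(V_f/Vᵢ) = (5244) ln(25.1/11.5) = 4093 J.
Leg (ii): W = 0.
Leg (iii): W = PΔV = (456)(11.5 − 25.1) = -6202 J.
W_net = 4093 − 6202 = -2109 J.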